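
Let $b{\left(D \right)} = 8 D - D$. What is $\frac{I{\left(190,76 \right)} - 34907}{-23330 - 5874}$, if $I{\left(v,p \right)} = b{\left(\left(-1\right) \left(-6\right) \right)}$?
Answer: $\frac{34865}{29204} \approx 1.1938$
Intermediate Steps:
$b{\left(D \right)} = 7 D$
$I{\left(v,p \right)} = 42$ ($I{\left(v,p \right)} = 7 \left(\left(-1\right) \left(-6\right)\right) = 7 \cdot 6 = 42$)
$\frac{I{\left(190,76 \right)} - 34907}{-23330 - 5874} = \frac{42 - 34907}{-23330 - 5874} = - \frac{34865}{-29204} = \left(-34865\right) \left(- \frac{1}{29204}\right) = \frac{34865}{29204}$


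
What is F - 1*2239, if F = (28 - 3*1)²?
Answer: -1614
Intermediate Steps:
F = 625 (F = (28 - 3)² = 25² = 625)
F - 1*2239 = 625 - 1*2239 = 625 - 2239 = -1614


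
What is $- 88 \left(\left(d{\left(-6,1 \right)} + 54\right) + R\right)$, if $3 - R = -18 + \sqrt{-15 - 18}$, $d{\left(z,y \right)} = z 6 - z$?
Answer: $-3960 + 88 i \sqrt{33} \approx -3960.0 + 505.52 i$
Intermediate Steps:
$d{\left(z,y \right)} = 5 z$ ($d{\left(z,y \right)} = 6 z - z = 5 z$)
$R = 21 - i \sqrt{33}$ ($R = 3 - \left(-18 + \sqrt{-15 - 18}\right) = 3 - \left(-18 + \sqrt{-33}\right) = 3 - \left(-18 + i \sqrt{33}\right) = 3 + \left(18 - i \sqrt{33}\right) = 21 - i \sqrt{33} \approx 21.0 - 5.7446 i$)
$- 88 \left(\left(d{\left(-6,1 \right)} + 54\right) + R\right) = - 88 \left(\left(5 \left(-6\right) + 54\right) + \left(21 - i \sqrt{33}\right)\right) = - 88 \left(\left(-30 + 54\right) + \left(21 - i \sqrt{33}\right)\right) = - 88 \left(24 + \left(21 - i \sqrt{33}\right)\right) = - 88 \left(45 - i \sqrt{33}\right) = -3960 + 88 i \sqrt{33}$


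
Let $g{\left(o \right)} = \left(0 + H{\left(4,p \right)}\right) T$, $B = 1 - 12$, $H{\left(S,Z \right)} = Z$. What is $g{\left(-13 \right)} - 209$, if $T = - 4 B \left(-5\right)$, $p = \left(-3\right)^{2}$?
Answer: $-2189$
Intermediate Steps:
$p = 9$
$B = -11$ ($B = 1 - 12 = -11$)
$T = -220$ ($T = \left(-4\right) \left(-11\right) \left(-5\right) = 44 \left(-5\right) = -220$)
$g{\left(o \right)} = -1980$ ($g{\left(o \right)} = \left(0 + 9\right) \left(-220\right) = 9 \left(-220\right) = -1980$)
$g{\left(-13 \right)} - 209 = -1980 - 209 = -2189$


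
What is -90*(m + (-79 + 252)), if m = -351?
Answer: 16020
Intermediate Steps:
-90*(m + (-79 + 252)) = -90*(-351 + (-79 + 252)) = -90*(-351 + 173) = -90*(-178) = 16020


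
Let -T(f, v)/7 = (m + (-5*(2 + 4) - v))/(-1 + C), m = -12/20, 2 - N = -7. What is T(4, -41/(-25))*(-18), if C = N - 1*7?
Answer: -101556/25 ≈ -4062.2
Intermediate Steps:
N = 9 (N = 2 - 1*(-7) = 2 + 7 = 9)
C = 2 (C = 9 - 1*7 = 9 - 7 = 2)
m = -⅗ (m = -12*1/20 = -⅗ ≈ -0.60000)
T(f, v) = 1071/5 + 7*v (T(f, v) = -7*(-⅗ + (-5*(2 + 4) - v))/(-1 + 2) = -7*(-⅗ + (-5*6 - v))/1 = -7*(-⅗ + (-30 - v)) = -7*(-153/5 - v) = 1071/5 + 7*v)
T(4, -41/(-25))*(-18) = (1071/5 + 7*(-41/(-25)))*(-18) = (1071/5 + 7*(-41*(-1/25)))*(-18) = (1071/5 + 7*(41/25))*(-18) = (1071/5 + 287/25)*(-18) = (5642/25)*(-18) = -101556/25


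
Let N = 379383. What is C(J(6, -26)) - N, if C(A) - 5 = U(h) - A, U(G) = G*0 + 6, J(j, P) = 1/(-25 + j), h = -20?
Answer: -7208067/19 ≈ -3.7937e+5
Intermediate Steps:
U(G) = 6 (U(G) = 0 + 6 = 6)
C(A) = 11 - A (C(A) = 5 + (6 - A) = 11 - A)
C(J(6, -26)) - N = (11 - 1/(-25 + 6)) - 1*379383 = (11 - 1/(-19)) - 379383 = (11 - 1*(-1/19)) - 379383 = (11 + 1/19) - 379383 = 210/19 - 379383 = -7208067/19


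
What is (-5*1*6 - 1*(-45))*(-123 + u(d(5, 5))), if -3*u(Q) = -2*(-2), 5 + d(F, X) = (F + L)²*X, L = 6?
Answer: -1865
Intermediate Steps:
d(F, X) = -5 + X*(6 + F)² (d(F, X) = -5 + (F + 6)²*X = -5 + (6 + F)²*X = -5 + X*(6 + F)²)
u(Q) = -4/3 (u(Q) = -(-2)*(-2)/3 = -⅓*4 = -4/3)
(-5*1*6 - 1*(-45))*(-123 + u(d(5, 5))) = (-5*1*6 - 1*(-45))*(-123 - 4/3) = (-5*6 + 45)*(-373/3) = (-30 + 45)*(-373/3) = 15*(-373/3) = -1865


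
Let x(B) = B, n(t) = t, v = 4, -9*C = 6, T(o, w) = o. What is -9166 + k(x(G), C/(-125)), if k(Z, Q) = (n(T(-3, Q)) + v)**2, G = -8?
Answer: -9165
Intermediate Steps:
C = -2/3 (C = -1/9*6 = -2/3 ≈ -0.66667)
k(Z, Q) = 1 (k(Z, Q) = (-3 + 4)**2 = 1**2 = 1)
-9166 + k(x(G), C/(-125)) = -9166 + 1 = -9165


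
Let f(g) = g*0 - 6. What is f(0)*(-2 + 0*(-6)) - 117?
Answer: -105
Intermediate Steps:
f(g) = -6 (f(g) = 0 - 6 = -6)
f(0)*(-2 + 0*(-6)) - 117 = -6*(-2 + 0*(-6)) - 117 = -6*(-2 + 0) - 117 = -6*(-2) - 117 = 12 - 117 = -105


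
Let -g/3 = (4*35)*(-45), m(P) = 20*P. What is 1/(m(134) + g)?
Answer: 1/21580 ≈ 4.6339e-5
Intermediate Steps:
g = 18900 (g = -3*4*35*(-45) = -420*(-45) = -3*(-6300) = 18900)
1/(m(134) + g) = 1/(20*134 + 18900) = 1/(2680 + 18900) = 1/21580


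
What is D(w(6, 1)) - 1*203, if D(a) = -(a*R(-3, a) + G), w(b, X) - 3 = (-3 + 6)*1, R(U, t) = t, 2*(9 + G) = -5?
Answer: -455/2 ≈ -227.50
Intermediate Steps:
G = -23/2 (G = -9 + (1/2)*(-5) = -9 - 5/2 = -23/2 ≈ -11.500)
w(b, X) = 6 (w(b, X) = 3 + (-3 + 6)*1 = 3 + 3*1 = 3 + 3 = 6)
D(a) = 23/2 - a**2 (D(a) = -(a*a - 23/2) = -(a**2 - 23/2) = -(-23/2 + a**2) = 23/2 - a**2)
D(w(6, 1)) - 1*203 = (23/2 - 1*6**2) - 1*203 = (23/2 - 1*36) - 203 = (23/2 - 36) - 203 = -49/2 - 203 = -455/2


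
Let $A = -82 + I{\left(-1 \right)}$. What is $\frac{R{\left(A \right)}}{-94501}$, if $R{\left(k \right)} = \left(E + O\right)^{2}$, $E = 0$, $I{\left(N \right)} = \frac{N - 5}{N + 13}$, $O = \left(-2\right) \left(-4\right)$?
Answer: $- \frac{64}{94501} \approx -0.00067724$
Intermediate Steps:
$O = 8$
$I{\left(N \right)} = \frac{-5 + N}{13 + N}$
$A = - \frac{165}{2}$ ($A = -82 + \frac{-5 - 1}{13 - 1} = -82 + \frac{1}{12} \left(-6\right) = -82 - \frac{1}{2} = - \frac{165}{2} \approx -82.5$)
$R{\left(k \right)} = 64$ ($R{\left(k \right)} = \left(0 + 8\right)^{2} = 8^{2} = 64$)
$\frac{R{\left(A \right)}}{-94501} = \frac{64}{-94501} = 64 \left(- \frac{1}{94501}\right) = - \frac{64}{94501}$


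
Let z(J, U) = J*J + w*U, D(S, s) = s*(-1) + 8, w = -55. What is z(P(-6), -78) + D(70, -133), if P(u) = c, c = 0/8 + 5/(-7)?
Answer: 217144/49 ≈ 4431.5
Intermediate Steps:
c = -5/7 (c = 0*(⅛) + 5*(-⅐) = 0 - 5/7 = -5/7 ≈ -0.71429)
P(u) = -5/7
D(S, s) = 8 - s (D(S, s) = -s + 8 = 8 - s)
z(J, U) = J² - 55*U (z(J, U) = J*J - 55*U = J² - 55*U)
z(P(-6), -78) + D(70, -133) = ((-5/7)² - 55*(-78)) + (8 - 1*(-133)) = (25/49 + 4290) + (8 + 133) = 210235/49 + 141 = 217144/49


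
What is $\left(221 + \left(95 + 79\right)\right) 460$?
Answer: $181700$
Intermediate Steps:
$\left(221 + \left(95 + 79\right)\right) 460 = \left(221 + 174\right) 460 = 395 \cdot 460 = 181700$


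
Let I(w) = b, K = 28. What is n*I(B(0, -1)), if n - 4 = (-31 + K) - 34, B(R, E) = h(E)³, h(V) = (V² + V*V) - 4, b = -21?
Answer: 693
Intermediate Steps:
h(V) = -4 + 2*V² (h(V) = (V² + V²) - 4 = 2*V² - 4 = -4 + 2*V²)
B(R, E) = (-4 + 2*E²)³
I(w) = -21
n = -33 (n = 4 + ((-31 + 28) - 34) = 4 + (-3 - 34) = 4 - 37 = -33)
n*I(B(0, -1)) = -33*(-21) = 693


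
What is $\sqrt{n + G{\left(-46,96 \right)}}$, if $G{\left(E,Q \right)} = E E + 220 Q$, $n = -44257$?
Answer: $7 i \sqrt{429} \approx 144.99 i$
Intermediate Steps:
$G{\left(E,Q \right)} = E^{2} + 220 Q$
$\sqrt{n + G{\left(-46,96 \right)}} = \sqrt{-44257 + \left(\left(-46\right)^{2} + 220 \cdot 96\right)} = \sqrt{-44257 + \left(2116 + 21120\right)} = \sqrt{-44257 + 23236} = \sqrt{-21021} = 7 i \sqrt{429}$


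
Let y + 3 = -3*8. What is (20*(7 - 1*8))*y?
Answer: 540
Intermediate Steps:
y = -27 (y = -3 - 3*8 = -3 - 24 = -27)
(20*(7 - 1*8))*y = (20*(7 - 1*8))*(-27) = (20*(7 - 8))*(-27) = (20*(-1))*(-27) = -20*(-27) = 540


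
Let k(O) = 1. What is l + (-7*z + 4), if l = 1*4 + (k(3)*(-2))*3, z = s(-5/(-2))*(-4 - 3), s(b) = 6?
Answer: 296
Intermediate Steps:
z = -42 (z = 6*(-4 - 3) = 6*(-7) = -42)
l = -2 (l = 1*4 + (1*(-2))*3 = 4 - 2*3 = 4 - 6 = -2)
l + (-7*z + 4) = -2 + (-7*(-42) + 4) = -2 + (294 + 4) = -2 + 298 = 296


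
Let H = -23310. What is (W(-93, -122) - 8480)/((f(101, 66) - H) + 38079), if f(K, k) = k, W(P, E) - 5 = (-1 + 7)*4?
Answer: -2817/20485 ≈ -0.13752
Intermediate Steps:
W(P, E) = 29 (W(P, E) = 5 + (-1 + 7)*4 = 5 + 6*4 = 5 + 24 = 29)
(W(-93, -122) - 8480)/((f(101, 66) - H) + 38079) = (29 - 8480)/((66 - 1*(-23310)) + 38079) = -8451/((66 + 23310) + 38079) = -8451/(23376 + 38079) = -8451/61455 = -8451*1/61455 = -2817/20485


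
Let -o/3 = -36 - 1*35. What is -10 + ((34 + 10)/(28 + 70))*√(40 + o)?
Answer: -10 + 22*√253/49 ≈ -2.8585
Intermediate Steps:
o = 213 (o = -3*(-36 - 1*35) = -3*(-36 - 35) = -3*(-71) = 213)
-10 + ((34 + 10)/(28 + 70))*√(40 + o) = -10 + ((34 + 10)/(28 + 70))*√(40 + 213) = -10 + (44/98)*√253 = -10 + (44*(1/98))*√253 = -10 + 22*√253/49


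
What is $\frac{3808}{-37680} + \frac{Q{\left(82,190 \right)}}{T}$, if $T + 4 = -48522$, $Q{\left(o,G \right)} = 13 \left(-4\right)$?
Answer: $- \frac{5713364}{57139365} \approx -0.09999$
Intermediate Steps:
$Q{\left(o,G \right)} = -52$
$T = -48526$ ($T = -4 - 48522 = -48526$)
$\frac{3808}{-37680} + \frac{Q{\left(82,190 \right)}}{T} = \frac{3808}{-37680} - \frac{52}{-48526} = 3808 \left(- \frac{1}{37680}\right) - - \frac{26}{24263} = - \frac{238}{2355} + \frac{26}{24263} = - \frac{5713364}{57139365}$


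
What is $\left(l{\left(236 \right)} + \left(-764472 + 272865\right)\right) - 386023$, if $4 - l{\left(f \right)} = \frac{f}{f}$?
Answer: $-877627$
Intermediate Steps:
$l{\left(f \right)} = 3$ ($l{\left(f \right)} = 4 - \frac{f}{f} = 4 - 1 = 3$)
$\left(l{\left(236 \right)} + \left(-764472 + 272865\right)\right) - 386023 = \left(3 + \left(-764472 + 272865\right)\right) - 386023 = \left(3 - 491607\right) - 386023 = -491604 - 386023 = -877627$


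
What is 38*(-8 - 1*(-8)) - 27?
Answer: -27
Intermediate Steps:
38*(-8 - 1*(-8)) - 27 = 38*(-8 + 8) - 27 = 38*0 - 27 = 0 - 27 = -27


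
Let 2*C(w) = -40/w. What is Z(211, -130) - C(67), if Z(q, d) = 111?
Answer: 7457/67 ≈ 111.30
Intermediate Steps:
C(w) = -20/w (C(w) = (-40/w)/2 = -20/w)
Z(211, -130) - C(67) = 111 - (-20)/67 = 111 - 1*(-20/67) = 111 + 20/67 = 7457/67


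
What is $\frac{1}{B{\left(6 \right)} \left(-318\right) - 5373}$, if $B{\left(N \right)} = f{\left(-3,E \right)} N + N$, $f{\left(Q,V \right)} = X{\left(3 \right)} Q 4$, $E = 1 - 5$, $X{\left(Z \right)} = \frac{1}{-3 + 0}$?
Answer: $- \frac{1}{14913} \approx -6.7056 \cdot 10^{-5}$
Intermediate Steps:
$X{\left(Z \right)} = - \frac{1}{3}$ ($X{\left(Z \right)} = \frac{1}{-3} = - \frac{1}{3}$)
$E = -4$
$f{\left(Q,V \right)} = - \frac{4 Q}{3}$ ($f{\left(Q,V \right)} = - \frac{Q}{3} \cdot 4 = - \frac{4 Q}{3}$)
$B{\left(N \right)} = 5 N$ ($B{\left(N \right)} = \left(- \frac{4}{3}\right) \left(-3\right) N + N = 4 N + N = 5 N$)
$\frac{1}{B{\left(6 \right)} \left(-318\right) - 5373} = \frac{1}{5 \cdot 6 \left(-318\right) - 5373} = \frac{1}{30 \left(-318\right) - 5373} = \frac{1}{-9540 - 5373} = \frac{1}{-14913} = - \frac{1}{14913}$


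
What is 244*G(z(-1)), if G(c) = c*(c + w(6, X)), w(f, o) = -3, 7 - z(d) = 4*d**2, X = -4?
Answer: 0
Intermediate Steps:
z(d) = 7 - 4*d**2
G(c) = c*(-3 + c) (G(c) = c*(c - 3) = c*(-3 + c))
244*G(z(-1)) = 244*((7 - 4*(-1)**2)*(-3 + (7 - 4*(-1)**2))) = 244*((7 - 4*1)*(-3 + (7 - 4*1))) = 244*((7 - 4)*(-3 + (7 - 4))) = 244*(3*(-3 + 3)) = 244*(3*0) = 244*0 = 0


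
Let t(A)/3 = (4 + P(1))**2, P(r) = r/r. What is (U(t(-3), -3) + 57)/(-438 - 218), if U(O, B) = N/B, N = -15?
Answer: -31/328 ≈ -0.094512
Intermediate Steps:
P(r) = 1
t(A) = 75 (t(A) = 3*(4 + 1)**2 = 3*5**2 = 3*25 = 75)
U(O, B) = -15/B
(U(t(-3), -3) + 57)/(-438 - 218) = (-15/(-3) + 57)/(-438 - 218) = (-15*(-1/3) + 57)/(-656) = (5 + 57)*(-1/656) = 62*(-1/656) = -31/328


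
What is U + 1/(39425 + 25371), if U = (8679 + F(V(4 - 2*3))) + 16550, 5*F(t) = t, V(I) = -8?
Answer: 8173173057/323980 ≈ 25227.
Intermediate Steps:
F(t) = t/5
U = 126137/5 (U = (8679 + (⅕)*(-8)) + 16550 = (8679 - 8/5) + 16550 = 43387/5 + 16550 = 126137/5 ≈ 25227.)
U + 1/(39425 + 25371) = 126137/5 + 1/(39425 + 25371) = 126137/5 + 1/64796 = 8173173057/323980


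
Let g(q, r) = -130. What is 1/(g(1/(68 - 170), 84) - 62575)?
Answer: -1/62705 ≈ -1.5948e-5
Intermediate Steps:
1/(g(1/(68 - 170), 84) - 62575) = 1/(-130 - 62575) = 1/(-62705) = -1/62705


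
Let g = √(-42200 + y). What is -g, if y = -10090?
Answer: -3*I*√5810 ≈ -228.67*I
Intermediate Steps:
g = 3*I*√5810 (g = √(-42200 - 10090) = √(-52290) = 3*I*√5810 ≈ 228.67*I)
-g = -3*I*√5810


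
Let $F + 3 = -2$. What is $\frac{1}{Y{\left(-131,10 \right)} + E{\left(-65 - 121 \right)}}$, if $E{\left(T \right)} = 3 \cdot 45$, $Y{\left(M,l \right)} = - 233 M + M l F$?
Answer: $\frac{1}{37208} \approx 2.6876 \cdot 10^{-5}$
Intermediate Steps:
$F = -5$ ($F = -3 - 2 = -5$)
$Y{\left(M,l \right)} = - 233 M - 5 M l$ ($Y{\left(M,l \right)} = - 233 M + M l \left(-5\right) = - 233 M - 5 M l$)
$E{\left(T \right)} = 135$
$\frac{1}{Y{\left(-131,10 \right)} + E{\left(-65 - 121 \right)}} = \frac{1}{\left(-1\right) \left(-131\right) \left(233 + 5 \cdot 10\right) + 135} = \frac{1}{\left(-1\right) \left(-131\right) \left(233 + 50\right) + 135} = \frac{1}{\left(-1\right) \left(-131\right) 283 + 135} = \frac{1}{37073 + 135} = \frac{1}{37208}$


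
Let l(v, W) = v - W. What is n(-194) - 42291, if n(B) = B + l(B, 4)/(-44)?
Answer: -84961/2 ≈ -42481.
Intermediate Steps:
n(B) = 1/11 + 43*B/44 (n(B) = B + (B - 1*4)/(-44) = B + (B - 4)*(-1/44) = B + (-4 + B)*(-1/44) = B + (1/11 - B/44) = 1/11 + 43*B/44)
n(-194) - 42291 = (1/11 + (43/44)*(-194)) - 42291 = (1/11 - 4171/22) - 42291 = -379/2 - 42291 = -84961/2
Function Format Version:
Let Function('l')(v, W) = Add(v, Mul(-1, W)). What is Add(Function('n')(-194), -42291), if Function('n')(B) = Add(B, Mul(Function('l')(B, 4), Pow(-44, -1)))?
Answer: Rational(-84961, 2) ≈ -42481.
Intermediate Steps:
Function('n')(B) = Add(Rational(1, 11), Mul(Rational(43, 44), B)) (Function('n')(B) = Add(B, Mul(Add(B, Mul(-1, 4)), Pow(-44, -1))) = Add(B, Mul(Add(B, -4), Rational(-1, 44))) = Add(B, Mul(Add(-4, B), Rational(-1, 44))) = Add(B, Add(Rational(1, 11), Mul(Rational(-1, 44), B))) = Add(Rational(1, 11), Mul(Rational(43, 44), B)))
Add(Function('n')(-194), -42291) = Add(Add(Rational(1, 11), Mul(Rational(43, 44), -194)), -42291) = Add(Add(Rational(1, 11), Rational(-4171, 22)), -42291) = Add(Rational(-379, 2), -42291) = Rational(-84961, 2)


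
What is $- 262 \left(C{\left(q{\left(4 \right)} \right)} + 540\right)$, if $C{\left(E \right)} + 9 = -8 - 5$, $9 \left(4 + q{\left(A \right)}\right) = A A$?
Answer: $-135716$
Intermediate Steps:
$q{\left(A \right)} = -4 + \frac{A^{2}}{9}$ ($q{\left(A \right)} = -4 + \frac{A A}{9} = -4 + \frac{A^{2}}{9}$)
$C{\left(E \right)} = -22$ ($C{\left(E \right)} = -9 - 13 = -22$)
$- 262 \left(C{\left(q{\left(4 \right)} \right)} + 540\right) = - 262 \left(-22 + 540\right) = \left(-262\right) 518 = -135716$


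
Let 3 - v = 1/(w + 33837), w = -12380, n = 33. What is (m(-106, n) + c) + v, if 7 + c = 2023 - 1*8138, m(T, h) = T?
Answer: -133569826/21457 ≈ -6225.0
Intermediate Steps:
c = -6122 (c = -7 + (2023 - 1*8138) = -7 + (2023 - 8138) = -7 - 6115 = -6122)
v = 64370/21457 (v = 3 - 1/(-12380 + 33837) = 3 - 1/21457 = 64370/21457 ≈ 3.0000)
(m(-106, n) + c) + v = (-106 - 6122) + 64370/21457 = -6228 + 64370/21457 = -133569826/21457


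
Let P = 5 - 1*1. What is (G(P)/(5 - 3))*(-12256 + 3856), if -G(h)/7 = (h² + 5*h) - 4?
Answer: 940800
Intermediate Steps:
P = 4 (P = 5 - 1 = 4)
G(h) = 28 - 35*h - 7*h² (G(h) = -7*((h² + 5*h) - 4) = -7*(-4 + h² + 5*h) = 28 - 35*h - 7*h²)
(G(P)/(5 - 3))*(-12256 + 3856) = ((28 - 35*4 - 7*4²)/(5 - 3))*(-12256 + 3856) = ((28 - 140 - 7*16)/2)*(-8400) = ((28 - 140 - 112)*(½))*(-8400) = -224*½*(-8400) = -112*(-8400) = 940800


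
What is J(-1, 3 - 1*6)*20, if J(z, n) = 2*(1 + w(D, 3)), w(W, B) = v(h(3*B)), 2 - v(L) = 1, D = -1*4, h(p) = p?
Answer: 80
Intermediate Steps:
D = -4
v(L) = 1 (v(L) = 2 - 1*1 = 2 - 1 = 1)
w(W, B) = 1
J(z, n) = 4 (J(z, n) = 2*(1 + 1) = 2*2 = 4)
J(-1, 3 - 1*6)*20 = 4*20 = 80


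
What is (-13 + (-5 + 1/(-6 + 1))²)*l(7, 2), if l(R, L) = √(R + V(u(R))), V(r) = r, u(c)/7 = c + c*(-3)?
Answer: 351*I*√91/25 ≈ 133.93*I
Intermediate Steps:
u(c) = -14*c (u(c) = 7*(c + c*(-3)) = 7*(c - 3*c) = 7*(-2*c) = -14*c)
l(R, L) = √13*√(-R) (l(R, L) = √(R - 14*R) = √(-13*R) = √13*√(-R))
(-13 + (-5 + 1/(-6 + 1))²)*l(7, 2) = (-13 + (-5 + 1/(-6 + 1))²)*(√13*√(-1*7)) = (-13 + (-5 + 1/(-5))²)*(√13*√(-7)) = (-13 + (-5 - ⅕)²)*(√13*(I*√7)) = (-13 + (-26/5)²)*(I*√91) = (-13 + 676/25)*(I*√91) = 351*(I*√91)/25 = 351*I*√91/25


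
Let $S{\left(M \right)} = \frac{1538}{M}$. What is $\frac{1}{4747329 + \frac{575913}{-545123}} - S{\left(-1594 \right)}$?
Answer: $\frac{1990078347739057}{2062538487491538} \approx 0.96487$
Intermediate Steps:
$\frac{1}{4747329 + \frac{575913}{-545123}} - S{\left(-1594 \right)} = \frac{1}{4747329 + \frac{575913}{-545123}} - \frac{1538}{-1594} = \frac{1}{4747329 + 575913 \left(- \frac{1}{545123}\right)} - 1538 \left(- \frac{1}{1594}\right) = \frac{1}{4747329 - \frac{575913}{545123}} - - \frac{769}{797} = \frac{1}{\frac{2587877650554}{545123}} + \frac{769}{797} = \frac{545123}{2587877650554} + \frac{769}{797} = \frac{1990078347739057}{2062538487491538}$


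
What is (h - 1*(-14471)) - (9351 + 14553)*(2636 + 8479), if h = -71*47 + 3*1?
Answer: -265681823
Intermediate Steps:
h = -3334 (h = -3337 + 3 = -3334)
(h - 1*(-14471)) - (9351 + 14553)*(2636 + 8479) = (-3334 - 1*(-14471)) - (9351 + 14553)*(2636 + 8479) = (-3334 + 14471) - 23904*11115 = 11137 - 1*265692960 = 11137 - 265692960 = -265681823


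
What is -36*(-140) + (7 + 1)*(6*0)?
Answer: 5040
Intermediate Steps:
-36*(-140) + (7 + 1)*(6*0) = 5040 + 8*0 = 5040 + 0 = 5040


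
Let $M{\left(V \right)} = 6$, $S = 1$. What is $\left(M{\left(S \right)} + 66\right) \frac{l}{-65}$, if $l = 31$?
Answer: $- \frac{2232}{65} \approx -34.338$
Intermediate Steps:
$\left(M{\left(S \right)} + 66\right) \frac{l}{-65} = \left(6 + 66\right) \frac{31}{-65} = 72 \cdot 31 \left(- \frac{1}{65}\right) = 72 \left(- \frac{31}{65}\right) = - \frac{2232}{65}$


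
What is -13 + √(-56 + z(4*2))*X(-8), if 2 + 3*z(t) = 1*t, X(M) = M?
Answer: -13 - 24*I*√6 ≈ -13.0 - 58.788*I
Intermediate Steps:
z(t) = -⅔ + t/3 (z(t) = -⅔ + (1*t)/3 = -⅔ + t/3)
-13 + √(-56 + z(4*2))*X(-8) = -13 + √(-56 + (-⅔ + (4*2)/3))*(-8) = -13 + √(-56 + (-⅔ + (⅓)*8))*(-8) = -13 + √(-56 + (-⅔ + 8/3))*(-8) = -13 + √(-56 + 2)*(-8) = -13 + √(-54)*(-8) = -13 + (3*I*√6)*(-8) = -13 - 24*I*√6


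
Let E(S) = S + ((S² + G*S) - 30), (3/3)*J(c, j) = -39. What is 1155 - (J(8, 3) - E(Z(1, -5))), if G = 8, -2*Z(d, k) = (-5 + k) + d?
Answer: 4899/4 ≈ 1224.8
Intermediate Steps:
Z(d, k) = 5/2 - d/2 - k/2 (Z(d, k) = -((-5 + k) + d)/2 = -(-5 + d + k)/2 = 5/2 - d/2 - k/2)
J(c, j) = -39
E(S) = -30 + S² + 9*S (E(S) = S + ((S² + 8*S) - 30) = S + (-30 + S² + 8*S) = -30 + S² + 9*S)
1155 - (J(8, 3) - E(Z(1, -5))) = 1155 - (-39 - (-30 + (5/2 - ½*1 - ½*(-5))² + 9*(5/2 - ½*1 - ½*(-5)))) = 1155 - (-39 - (-30 + (5/2 - ½ + 5/2)² + 9*(5/2 - ½ + 5/2))) = 1155 - (-39 - (-30 + (9/2)² + 9*(9/2))) = 1155 - (-39 - (-30 + 81/4 + 81/2)) = 1155 - (-39 - 1*123/4) = 1155 - (-39 - 123/4) = 1155 - 1*(-279/4) = 1155 + 279/4 = 4899/4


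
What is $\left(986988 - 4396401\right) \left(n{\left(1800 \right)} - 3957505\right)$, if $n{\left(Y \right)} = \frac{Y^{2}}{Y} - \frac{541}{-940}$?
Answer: $\frac{12677432283602667}{940} \approx 1.3487 \cdot 10^{13}$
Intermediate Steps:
$n{\left(Y \right)} = \frac{541}{940} + Y$ ($n{\left(Y \right)} = Y - - \frac{541}{940} = Y + \frac{541}{940} = \frac{541}{940} + Y$)
$\left(986988 - 4396401\right) \left(n{\left(1800 \right)} - 3957505\right) = \left(986988 - 4396401\right) \left(\left(\frac{541}{940} + 1800\right) - 3957505\right) = - 3409413 \left(\frac{1692541}{940} - 3957505\right) = \left(-3409413\right) \left(- \frac{3718362159}{940}\right) = \frac{12677432283602667}{940}$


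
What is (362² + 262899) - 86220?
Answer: 307723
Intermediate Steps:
(362² + 262899) - 86220 = (131044 + 262899) - 86220 = 393943 - 86220 = 307723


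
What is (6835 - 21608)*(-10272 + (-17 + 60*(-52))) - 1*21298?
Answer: 198069859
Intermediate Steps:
(6835 - 21608)*(-10272 + (-17 + 60*(-52))) - 1*21298 = -14773*(-10272 + (-17 - 3120)) - 21298 = -14773*(-10272 - 3137) - 21298 = -14773*(-13409) - 21298 = 198091157 - 21298 = 198069859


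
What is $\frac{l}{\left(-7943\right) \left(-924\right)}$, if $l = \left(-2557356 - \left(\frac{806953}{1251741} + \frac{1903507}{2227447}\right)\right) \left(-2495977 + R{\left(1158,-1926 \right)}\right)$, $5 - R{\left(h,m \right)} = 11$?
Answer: $\frac{1271238061702085013962405}{1461673437701932026} \approx 8.6971 \cdot 10^{5}$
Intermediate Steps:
$R{\left(h,m \right)} = -6$ ($R{\left(h,m \right)} = 5 - 11 = -6$)
$l = \frac{17797332863829190195473670}{2788186735227}$ ($l = \left(-2557356 - \left(\frac{806953}{1251741} + \frac{1903507}{2227447}\right)\right) \left(-2495977 - 6\right) = \left(-2557356 - \frac{4180142794678}{2788186735227}\right) \left(-2495983\right) = \left(- \frac{7130390256595974490}{2788186735227}\right) \left(-2495983\right) = \frac{17797332863829190195473670}{2788186735227} \approx 6.3831 \cdot 10^{12}$)
$\frac{l}{\left(-7943\right) \left(-924\right)} = \frac{17797332863829190195473670}{2788186735227 \left(\left(-7943\right) \left(-924\right)\right)} = \frac{17797332863829190195473670}{2788186735227 \cdot 7339332} = \frac{17797332863829190195473670}{2788186735227} \cdot \frac{1}{7339332} = \frac{1271238061702085013962405}{1461673437701932026}$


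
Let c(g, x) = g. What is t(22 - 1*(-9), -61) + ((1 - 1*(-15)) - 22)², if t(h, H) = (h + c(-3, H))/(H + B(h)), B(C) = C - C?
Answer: 2168/61 ≈ 35.541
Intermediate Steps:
B(C) = 0
t(h, H) = (-3 + h)/H (t(h, H) = (h - 3)/(H + 0) = (-3 + h)/H)
t(22 - 1*(-9), -61) + ((1 - 1*(-15)) - 22)² = (-3 + (22 - 1*(-9)))/(-61) + ((1 - 1*(-15)) - 22)² = -(-3 + (22 + 9))/61 + ((1 + 15) - 22)² = -(-3 + 31)/61 + (16 - 22)² = -1/61*28 + (-6)² = -28/61 + 36 = 2168/61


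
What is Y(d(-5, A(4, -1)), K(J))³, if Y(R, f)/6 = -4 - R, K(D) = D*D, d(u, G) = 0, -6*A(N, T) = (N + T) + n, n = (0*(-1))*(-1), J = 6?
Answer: -13824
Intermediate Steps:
n = 0 (n = 0*(-1) = 0)
A(N, T) = -N/6 - T/6 (A(N, T) = -((N + T) + 0)/6 = -(N + T)/6 = -N/6 - T/6)
K(D) = D²
Y(R, f) = -24 - 6*R (Y(R, f) = 6*(-4 - R) = -24 - 6*R)
Y(d(-5, A(4, -1)), K(J))³ = (-24 - 6*0)³ = (-24 + 0)³ = (-24)³ = -13824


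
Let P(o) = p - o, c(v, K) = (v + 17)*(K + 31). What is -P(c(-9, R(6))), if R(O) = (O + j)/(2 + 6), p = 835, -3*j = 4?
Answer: -1747/3 ≈ -582.33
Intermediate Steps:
j = -4/3 (j = -⅓*4 = -4/3 ≈ -1.3333)
R(O) = -⅙ + O/8 (R(O) = (O - 4/3)/(2 + 6) = (-4/3 + O)/8 = (-4/3 + O)*(⅛) = -⅙ + O/8)
c(v, K) = (17 + v)*(31 + K)
P(o) = 835 - o
-P(c(-9, R(6))) = -(835 - (527 + 17*(-⅙ + (⅛)*6) + 31*(-9) + (-⅙ + (⅛)*6)*(-9))) = -(835 - (527 + 17*(-⅙ + ¾) - 279 + (-⅙ + ¾)*(-9))) = -(835 - (527 + 17*(7/12) - 279 + (7/12)*(-9))) = -(835 - (527 + 119/12 - 279 - 21/4)) = -(835 - 1*758/3) = -(835 - 758/3) = -1*1747/3 = -1747/3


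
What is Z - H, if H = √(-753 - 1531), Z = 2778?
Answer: 2778 - 2*I*√571 ≈ 2778.0 - 47.791*I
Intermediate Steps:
H = 2*I*√571 (H = √(-2284) = 2*I*√571 ≈ 47.791*I)
Z - H = 2778 - 2*I*√571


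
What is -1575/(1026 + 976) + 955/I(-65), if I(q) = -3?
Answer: -273805/858 ≈ -319.12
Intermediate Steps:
-1575/(1026 + 976) + 955/I(-65) = -1575/(1026 + 976) + 955/(-3) = -1575/2002 + 955*(-1/3) = -1575*1/2002 - 955/3 = -225/286 - 955/3 = -273805/858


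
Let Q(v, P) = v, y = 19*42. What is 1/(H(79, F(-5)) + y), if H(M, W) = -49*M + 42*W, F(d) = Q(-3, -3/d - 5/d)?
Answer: -1/3199 ≈ -0.00031260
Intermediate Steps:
y = 798
F(d) = -3
1/(H(79, F(-5)) + y) = 1/((-49*79 + 42*(-3)) + 798) = 1/((-3871 - 126) + 798) = 1/(-3997 + 798) = 1/(-3199) = -1/3199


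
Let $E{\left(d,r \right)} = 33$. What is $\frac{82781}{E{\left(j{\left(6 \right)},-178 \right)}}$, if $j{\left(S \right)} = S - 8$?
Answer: $\frac{82781}{33} \approx 2508.5$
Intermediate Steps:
$j{\left(S \right)} = -8 + S$
$\frac{82781}{E{\left(j{\left(6 \right)},-178 \right)}} = \frac{82781}{33}$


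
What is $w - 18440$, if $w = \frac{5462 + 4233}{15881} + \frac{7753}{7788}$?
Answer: $- \frac{2280483214267}{123681228} \approx -18438.0$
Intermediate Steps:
$w = \frac{198630053}{123681228}$ ($w = 9695 \cdot \frac{1}{15881} + 7753 \cdot \frac{1}{7788} = \frac{9695}{15881} + \frac{7753}{7788} = \frac{198630053}{123681228} \approx 1.606$)
$w - 18440 = \frac{198630053}{123681228} - 18440 = - \frac{2280483214267}{123681228}$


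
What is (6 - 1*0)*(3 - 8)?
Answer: -30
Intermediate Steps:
(6 - 1*0)*(3 - 8) = (6 + 0)*(-5) = 6*(-5) = -30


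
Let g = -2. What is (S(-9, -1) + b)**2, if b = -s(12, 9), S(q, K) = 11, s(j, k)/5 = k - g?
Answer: 1936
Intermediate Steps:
s(j, k) = 10 + 5*k (s(j, k) = 5*(k - 1*(-2)) = 5*(k + 2) = 5*(2 + k) = 10 + 5*k)
b = -55 (b = -(10 + 5*9) = -(10 + 45) = -1*55 = -55)
(S(-9, -1) + b)**2 = (11 - 55)**2 = (-44)**2 = 1936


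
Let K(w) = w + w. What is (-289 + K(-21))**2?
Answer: 109561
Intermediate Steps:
K(w) = 2*w
(-289 + K(-21))**2 = (-289 + 2*(-21))**2 = (-289 - 42)**2 = (-331)**2 = 109561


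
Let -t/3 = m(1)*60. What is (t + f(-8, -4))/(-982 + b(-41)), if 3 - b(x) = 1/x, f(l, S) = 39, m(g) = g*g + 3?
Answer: 27921/40138 ≈ 0.69563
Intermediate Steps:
m(g) = 3 + g**2 (m(g) = g**2 + 3 = 3 + g**2)
b(x) = 3 - 1/x
t = -720 (t = -3*(3 + 1**2)*60 = -3*(3 + 1)*60 = -12*60 = -3*240 = -720)
(t + f(-8, -4))/(-982 + b(-41)) = (-720 + 39)/(-982 + (3 - 1/(-41))) = -681/(-982 + (3 - 1*(-1/41))) = -681/(-982 + (3 + 1/41)) = -681/(-982 + 124/41) = -681/(-40138/41) = -681*(-41/40138) = 27921/40138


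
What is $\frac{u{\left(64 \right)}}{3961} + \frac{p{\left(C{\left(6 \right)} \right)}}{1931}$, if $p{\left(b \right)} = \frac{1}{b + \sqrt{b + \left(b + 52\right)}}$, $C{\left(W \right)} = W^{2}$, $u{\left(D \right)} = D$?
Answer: $\frac{36245761}{2241066463} - \frac{\sqrt{31}}{1131566} \approx 0.016169$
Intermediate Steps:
$p{\left(b \right)} = \frac{1}{b + \sqrt{52 + 2 b}}$ ($p{\left(b \right)} = \frac{1}{b + \sqrt{b + \left(52 + b\right)}} = \frac{1}{b + \sqrt{52 + 2 b}}$)
$\frac{u{\left(64 \right)}}{3961} + \frac{p{\left(C{\left(6 \right)} \right)}}{1931} = \frac{64}{3961} + \frac{1}{\left(6^{2} + \sqrt{2} \sqrt{26 + 6^{2}}\right) 1931} = 64 \cdot \frac{1}{3961} + \frac{1}{36 + \sqrt{2} \sqrt{26 + 36}} \cdot \frac{1}{1931} = \frac{64}{3961} + \frac{1}{36 + \sqrt{2} \sqrt{62}} \cdot \frac{1}{1931} = \frac{64}{3961} + \frac{1}{36 + 2 \sqrt{31}} \cdot \frac{1}{1931} = \frac{64}{3961} + \frac{1}{1931 \left(36 + 2 \sqrt{31}\right)}$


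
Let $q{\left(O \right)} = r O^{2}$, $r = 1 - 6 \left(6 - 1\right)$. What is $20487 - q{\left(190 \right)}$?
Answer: $1067387$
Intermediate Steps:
$r = -29$ ($r = 1 - 6 \left(6 - 1\right) = 1 - 30 = -29$)
$q{\left(O \right)} = - 29 O^{2}$
$20487 - q{\left(190 \right)} = 20487 - - 29 \cdot 190^{2} = 20487 - \left(-29\right) 36100 = 20487 - -1046900 = 20487 + 1046900 = 1067387$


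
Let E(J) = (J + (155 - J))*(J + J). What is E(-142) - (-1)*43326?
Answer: -694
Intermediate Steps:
E(J) = 310*J (E(J) = 155*(2*J) = 310*J)
E(-142) - (-1)*43326 = 310*(-142) - (-1)*43326 = -44020 - 1*(-43326) = -44020 + 43326 = -694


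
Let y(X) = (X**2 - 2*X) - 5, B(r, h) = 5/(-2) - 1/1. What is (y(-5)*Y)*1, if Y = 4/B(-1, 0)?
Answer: -240/7 ≈ -34.286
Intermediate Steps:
B(r, h) = -7/2 (B(r, h) = 5*(-1/2) - 1*1 = -5/2 - 1 = -7/2)
y(X) = -5 + X**2 - 2*X
Y = -8/7 (Y = 4/(-7/2) = 4*(-2/7) = -8/7 ≈ -1.1429)
(y(-5)*Y)*1 = ((-5 + (-5)**2 - 2*(-5))*(-8/7))*1 = ((-5 + 25 + 10)*(-8/7))*1 = (30*(-8/7))*1 = -240/7*1 = -240/7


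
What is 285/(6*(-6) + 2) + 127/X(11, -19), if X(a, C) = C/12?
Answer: -57231/646 ≈ -88.593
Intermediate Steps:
X(a, C) = C/12 (X(a, C) = C*(1/12) = C/12)
285/(6*(-6) + 2) + 127/X(11, -19) = 285/(6*(-6) + 2) + 127/(((1/12)*(-19))) = 285/(-36 + 2) + 127/(-19/12) = 285/(-34) + 127*(-12/19) = 285*(-1/34) - 1524/19 = -285/34 - 1524/19 = -57231/646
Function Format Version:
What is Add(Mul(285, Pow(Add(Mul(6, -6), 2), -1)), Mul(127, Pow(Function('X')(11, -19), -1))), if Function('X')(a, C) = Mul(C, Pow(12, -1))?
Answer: Rational(-57231, 646) ≈ -88.593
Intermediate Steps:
Function('X')(a, C) = Mul(Rational(1, 12), C) (Function('X')(a, C) = Mul(C, Rational(1, 12)) = Mul(Rational(1, 12), C))
Add(Mul(285, Pow(Add(Mul(6, -6), 2), -1)), Mul(127, Pow(Function('X')(11, -19), -1))) = Add(Mul(285, Pow(Add(Mul(6, -6), 2), -1)), Mul(127, Pow(Mul(Rational(1, 12), -19), -1))) = Add(Mul(285, Pow(Add(-36, 2), -1)), Mul(127, Pow(Rational(-19, 12), -1))) = Add(Mul(285, Pow(-34, -1)), Mul(127, Rational(-12, 19))) = Add(Mul(285, Rational(-1, 34)), Rational(-1524, 19)) = Add(Rational(-285, 34), Rational(-1524, 19)) = Rational(-57231, 646)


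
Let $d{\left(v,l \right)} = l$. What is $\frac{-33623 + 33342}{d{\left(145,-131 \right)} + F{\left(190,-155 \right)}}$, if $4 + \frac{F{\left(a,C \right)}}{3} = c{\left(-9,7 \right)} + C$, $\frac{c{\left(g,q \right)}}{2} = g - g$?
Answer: $\frac{281}{608} \approx 0.46217$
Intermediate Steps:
$c{\left(g,q \right)} = 0$ ($c{\left(g,q \right)} = 2 \left(g - g\right) = 2 \cdot 0 = 0$)
$F{\left(a,C \right)} = -12 + 3 C$ ($F{\left(a,C \right)} = -12 + 3 \left(0 + C\right) = -12 + 3 C$)
$\frac{-33623 + 33342}{d{\left(145,-131 \right)} + F{\left(190,-155 \right)}} = \frac{-33623 + 33342}{-131 + \left(-12 + 3 \left(-155\right)\right)} = - \frac{281}{-131 - 477} = - \frac{281}{-608} = \left(-281\right) \left(- \frac{1}{608}\right) = \frac{281}{608}$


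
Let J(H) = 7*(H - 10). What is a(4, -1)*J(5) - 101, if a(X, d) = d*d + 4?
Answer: -276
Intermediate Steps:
a(X, d) = 4 + d² (a(X, d) = d² + 4 = 4 + d²)
J(H) = -70 + 7*H (J(H) = 7*(-10 + H) = -70 + 7*H)
a(4, -1)*J(5) - 101 = (4 + (-1)²)*(-70 + 7*5) - 101 = (4 + 1)*(-70 + 35) - 101 = 5*(-35) - 101 = -175 - 101 = -276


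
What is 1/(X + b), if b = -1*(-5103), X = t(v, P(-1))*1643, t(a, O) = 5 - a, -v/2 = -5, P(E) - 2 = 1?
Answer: -1/3112 ≈ -0.00032134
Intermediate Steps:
P(E) = 3 (P(E) = 2 + 1 = 3)
v = 10 (v = -2*(-5) = 10)
X = -8215 (X = (5 - 1*10)*1643 = (5 - 10)*1643 = -5*1643 = -8215)
b = 5103
1/(X + b) = 1/(-8215 + 5103) = 1/(-3112) = -1/3112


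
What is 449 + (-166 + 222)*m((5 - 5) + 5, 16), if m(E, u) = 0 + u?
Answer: 1345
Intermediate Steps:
m(E, u) = u
449 + (-166 + 222)*m((5 - 5) + 5, 16) = 449 + (-166 + 222)*16 = 449 + 56*16 = 449 + 896 = 1345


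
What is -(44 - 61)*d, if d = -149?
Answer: -2533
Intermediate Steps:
-(44 - 61)*d = -(44 - 61)*(-149) = -(-17)*(-149) = -1*2533 = -2533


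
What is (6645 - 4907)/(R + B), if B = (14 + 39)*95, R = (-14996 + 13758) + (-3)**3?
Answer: 869/1885 ≈ 0.46101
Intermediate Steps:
R = -1265 (R = -1238 - 27 = -1265)
B = 5035 (B = 53*95 = 5035)
(6645 - 4907)/(R + B) = (6645 - 4907)/(-1265 + 5035) = 1738/3770 = 1738*(1/3770) = 869/1885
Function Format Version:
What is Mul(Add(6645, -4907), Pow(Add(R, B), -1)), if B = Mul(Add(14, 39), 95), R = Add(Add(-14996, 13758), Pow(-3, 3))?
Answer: Rational(869, 1885) ≈ 0.46101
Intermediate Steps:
R = -1265 (R = Add(-1238, -27) = -1265)
B = 5035 (B = Mul(53, 95) = 5035)
Mul(Add(6645, -4907), Pow(Add(R, B), -1)) = Mul(Add(6645, -4907), Pow(Add(-1265, 5035), -1)) = Mul(1738, Pow(3770, -1)) = Mul(1738, Rational(1, 3770)) = Rational(869, 1885)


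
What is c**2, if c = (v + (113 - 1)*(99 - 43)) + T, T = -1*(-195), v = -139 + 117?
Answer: 41538025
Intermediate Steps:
v = -22
T = 195
c = 6445 (c = (-22 + (113 - 1)*(99 - 43)) + 195 = (-22 + 112*56) + 195 = (-22 + 6272) + 195 = 6250 + 195 = 6445)
c**2 = 6445**2 = 41538025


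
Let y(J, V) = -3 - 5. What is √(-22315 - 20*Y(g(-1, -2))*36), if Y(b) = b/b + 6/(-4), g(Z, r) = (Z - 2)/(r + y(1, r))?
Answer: I*√21955 ≈ 148.17*I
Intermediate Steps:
y(J, V) = -8
g(Z, r) = (-2 + Z)/(-8 + r) (g(Z, r) = (Z - 2)/(r - 8) = (-2 + Z)/(-8 + r))
Y(b) = -½ (Y(b) = 1 + 6*(-¼) = 1 - 3/2 = -½)
√(-22315 - 20*Y(g(-1, -2))*36) = √(-22315 - 20*(-½)*36) = √(-22315 + 10*36) = √(-22315 + 360) = √(-21955) = I*√21955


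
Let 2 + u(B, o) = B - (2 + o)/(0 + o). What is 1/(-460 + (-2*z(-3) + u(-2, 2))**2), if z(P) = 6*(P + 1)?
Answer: -1/136 ≈ -0.0073529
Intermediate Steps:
z(P) = 6 + 6*P (z(P) = 6*(1 + P) = 6 + 6*P)
u(B, o) = -2 + B - (2 + o)/o (u(B, o) = -2 + (B - (2 + o)/(0 + o)) = -2 + (B - (2 + o)/o) = -2 + B - (2 + o)/o)
1/(-460 + (-2*z(-3) + u(-2, 2))**2) = 1/(-460 + (-2*(6 + 6*(-3)) + (-3 - 2 - 2/2))**2) = 1/(-460 + (-2*(6 - 18) + (-3 - 2 - 2*1/2))**2) = 1/(-460 + (-2*(-12) + (-3 - 2 - 1))**2) = 1/(-460 + (24 - 6)**2) = 1/(-460 + 18**2) = 1/(-460 + 324) = 1/(-136) = -1/136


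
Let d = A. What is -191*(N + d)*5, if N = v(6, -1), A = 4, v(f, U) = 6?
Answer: -9550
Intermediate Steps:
d = 4
N = 6
-191*(N + d)*5 = -191*(6 + 4)*5 = -1910*5 = -191*50 = -9550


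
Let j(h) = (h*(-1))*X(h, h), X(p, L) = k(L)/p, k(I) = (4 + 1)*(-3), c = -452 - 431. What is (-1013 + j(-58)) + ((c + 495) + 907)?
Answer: -479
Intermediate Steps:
c = -883
k(I) = -15 (k(I) = 5*(-3) = -15)
X(p, L) = -15/p
j(h) = 15 (j(h) = (h*(-1))*(-15/h) = (-h)*(-15/h) = 15)
(-1013 + j(-58)) + ((c + 495) + 907) = (-1013 + 15) + ((-883 + 495) + 907) = -998 + (-388 + 907) = -998 + 519 = -479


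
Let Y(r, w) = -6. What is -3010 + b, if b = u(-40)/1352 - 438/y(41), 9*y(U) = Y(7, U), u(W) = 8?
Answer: -397656/169 ≈ -2353.0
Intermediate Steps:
y(U) = -⅔ (y(U) = (⅑)*(-6) = -⅔)
b = 111034/169 (b = 8/1352 - 438/(-⅔) = 8*(1/1352) - 438*(-3/2) = 1/169 + 657 = 111034/169 ≈ 657.01)
-3010 + b = -3010 + 111034/169 = -397656/169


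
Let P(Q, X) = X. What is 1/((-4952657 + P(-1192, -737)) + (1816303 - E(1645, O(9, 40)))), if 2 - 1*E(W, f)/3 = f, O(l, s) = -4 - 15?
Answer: -1/3137154 ≈ -3.1876e-7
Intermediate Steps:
O(l, s) = -19
E(W, f) = 6 - 3*f
1/((-4952657 + P(-1192, -737)) + (1816303 - E(1645, O(9, 40)))) = 1/((-4952657 - 737) + (1816303 - (6 - 3*(-19)))) = 1/(-4953394 + (1816303 - (6 + 57))) = 1/(-4953394 + (1816303 - 1*63)) = 1/(-4953394 + (1816303 - 63)) = 1/(-4953394 + 1816240) = 1/(-3137154) = -1/3137154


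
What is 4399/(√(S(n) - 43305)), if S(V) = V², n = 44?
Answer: -4399*I*√41369/41369 ≈ -21.628*I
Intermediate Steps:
4399/(√(S(n) - 43305)) = 4399/(√(44² - 43305)) = 4399/(√(1936 - 43305)) = 4399/(√(-41369)) = 4399/((I*√41369)) = 4399*(-I*√41369/41369) = -4399*I*√41369/41369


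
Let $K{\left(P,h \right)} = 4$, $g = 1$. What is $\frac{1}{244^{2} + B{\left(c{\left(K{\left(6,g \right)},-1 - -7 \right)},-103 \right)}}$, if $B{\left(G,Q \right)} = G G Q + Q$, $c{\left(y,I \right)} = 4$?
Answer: $\frac{1}{57785} \approx 1.7306 \cdot 10^{-5}$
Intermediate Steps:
$B{\left(G,Q \right)} = Q + Q G^{2}$ ($B{\left(G,Q \right)} = G^{2} Q + Q = Q G^{2} + Q = Q + Q G^{2}$)
$\frac{1}{244^{2} + B{\left(c{\left(K{\left(6,g \right)},-1 - -7 \right)},-103 \right)}} = \frac{1}{244^{2} - 103 \left(1 + 4^{2}\right)} = \frac{1}{59536 - 103 \left(1 + 16\right)} = \frac{1}{59536 - 1751} = \frac{1}{57785}$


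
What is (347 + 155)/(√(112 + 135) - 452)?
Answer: -226904/204057 - 502*√247/204057 ≈ -1.1506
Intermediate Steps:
(347 + 155)/(√(112 + 135) - 452) = 502/(√247 - 452) = 502/(-452 + √247)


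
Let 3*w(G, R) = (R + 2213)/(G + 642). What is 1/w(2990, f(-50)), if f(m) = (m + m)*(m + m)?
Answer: 3632/4071 ≈ 0.89216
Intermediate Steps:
f(m) = 4*m² (f(m) = (2*m)*(2*m) = 4*m²)
w(G, R) = (2213 + R)/(3*(642 + G)) (w(G, R) = ((R + 2213)/(G + 642))/3 = ((2213 + R)/(642 + G))/3 = (2213 + R)/(3*(642 + G)))
1/w(2990, f(-50)) = 1/((2213 + 4*(-50)²)/(3*(642 + 2990))) = 1/((⅓)*(2213 + 4*2500)/3632) = 1/((⅓)*(1/3632)*(2213 + 10000)) = 1/((⅓)*(1/3632)*12213) = 1/(4071/3632) = 3632/4071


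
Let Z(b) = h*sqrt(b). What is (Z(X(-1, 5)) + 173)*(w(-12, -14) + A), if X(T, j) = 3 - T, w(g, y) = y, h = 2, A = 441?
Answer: 75579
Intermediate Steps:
Z(b) = 2*sqrt(b)
(Z(X(-1, 5)) + 173)*(w(-12, -14) + A) = (2*sqrt(3 - 1*(-1)) + 173)*(-14 + 441) = (2*sqrt(3 + 1) + 173)*427 = (2*sqrt(4) + 173)*427 = (2*2 + 173)*427 = (4 + 173)*427 = 177*427 = 75579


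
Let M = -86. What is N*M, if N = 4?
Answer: -344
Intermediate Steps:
N*M = 4*(-86) = -344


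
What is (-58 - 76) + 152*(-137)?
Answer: -20958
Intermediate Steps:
(-58 - 76) + 152*(-137) = -134 - 20824 = -20958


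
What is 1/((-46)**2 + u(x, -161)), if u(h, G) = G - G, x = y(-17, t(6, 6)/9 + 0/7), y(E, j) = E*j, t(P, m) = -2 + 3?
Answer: 1/2116 ≈ 0.00047259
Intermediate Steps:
t(P, m) = 1
x = -17/9 (x = -17*(1/9 + 0/7) = -17*(1*(1/9) + 0*(1/7)) = -17*(1/9 + 0) = -17*1/9 = -17/9 ≈ -1.8889)
u(h, G) = 0
1/((-46)**2 + u(x, -161)) = 1/((-46)**2 + 0) = 1/(2116 + 0) = 1/2116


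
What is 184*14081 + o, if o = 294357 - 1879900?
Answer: 1005361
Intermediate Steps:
o = -1585543
184*14081 + o = 184*14081 - 1585543 = 2590904 - 1585543 = 1005361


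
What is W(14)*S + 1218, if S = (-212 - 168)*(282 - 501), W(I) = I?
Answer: 1166298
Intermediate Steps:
S = 83220 (S = -380*(-219) = 83220)
W(14)*S + 1218 = 14*83220 + 1218 = 1165080 + 1218 = 1166298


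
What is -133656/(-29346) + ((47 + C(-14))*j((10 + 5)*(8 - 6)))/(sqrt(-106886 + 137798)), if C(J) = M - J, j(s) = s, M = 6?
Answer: 22276/4891 + 335*sqrt(483)/644 ≈ 15.987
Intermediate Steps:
C(J) = 6 - J
-133656/(-29346) + ((47 + C(-14))*j((10 + 5)*(8 - 6)))/(sqrt(-106886 + 137798)) = -133656/(-29346) + ((47 + (6 - 1*(-14)))*((10 + 5)*(8 - 6)))/(sqrt(-106886 + 137798)) = -133656*(-1/29346) + ((47 + (6 + 14))*(15*2))/(sqrt(30912)) = 22276/4891 + ((47 + 20)*30)/((8*sqrt(483))) = 22276/4891 + (67*30)*(sqrt(483)/3864) = 22276/4891 + 2010*(sqrt(483)/3864) = 22276/4891 + 335*sqrt(483)/644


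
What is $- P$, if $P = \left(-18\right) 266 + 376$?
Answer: $4412$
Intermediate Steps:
$P = -4412$ ($P = -4788 + 376 = -4412$)
$- P = \left(-1\right) \left(-4412\right) = 4412$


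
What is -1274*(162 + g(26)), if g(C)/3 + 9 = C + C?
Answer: -370734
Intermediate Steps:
g(C) = -27 + 6*C (g(C) = -27 + 3*(C + C) = -27 + 3*(2*C) = -27 + 6*C)
-1274*(162 + g(26)) = -1274*(162 + (-27 + 6*26)) = -1274*(162 + (-27 + 156)) = -1274*(162 + 129) = -1274*291 = -370734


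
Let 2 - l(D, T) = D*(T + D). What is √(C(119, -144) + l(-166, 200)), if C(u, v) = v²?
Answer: √26382 ≈ 162.43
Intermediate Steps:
l(D, T) = 2 - D*(D + T) (l(D, T) = 2 - D*(T + D) = 2 - D*(D + T))
√(C(119, -144) + l(-166, 200)) = √((-144)² + (2 - 1*(-166)² - 1*(-166)*200)) = √(20736 + (2 - 1*27556 + 33200)) = √(20736 + (2 - 27556 + 33200)) = √(20736 + 5646) = √26382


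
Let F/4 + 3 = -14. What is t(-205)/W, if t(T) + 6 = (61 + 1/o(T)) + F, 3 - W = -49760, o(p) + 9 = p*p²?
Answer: -111996743/428714913242 ≈ -0.00026124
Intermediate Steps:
o(p) = -9 + p³ (o(p) = -9 + p*p² = -9 + p³)
W = 49763 (W = 3 - 1*(-49760) = 3 + 49760 = 49763)
F = -68 (F = -12 + 4*(-14) = -12 - 56 = -68)
t(T) = -13 + 1/(-9 + T³) (t(T) = -6 + ((61 + 1/(-9 + T³)) - 68) = -6 + (-7 + 1/(-9 + T³)) = -13 + 1/(-9 + T³))
t(-205)/W = ((118 - 13*(-205)³)/(-9 + (-205)³))/49763 = ((118 - 13*(-8615125))/(-9 - 8615125))*(1/49763) = ((118 + 111996625)/(-8615134))*(1/49763) = -1/8615134*111996743*(1/49763) = -111996743/8615134*1/49763 = -111996743/428714913242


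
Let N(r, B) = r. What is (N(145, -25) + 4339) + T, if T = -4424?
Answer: 60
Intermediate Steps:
(N(145, -25) + 4339) + T = (145 + 4339) - 4424 = 4484 - 4424 = 60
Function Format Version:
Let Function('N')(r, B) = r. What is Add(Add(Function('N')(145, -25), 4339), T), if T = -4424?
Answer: 60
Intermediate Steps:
Add(Add(Function('N')(145, -25), 4339), T) = Add(Add(145, 4339), -4424) = Add(4484, -4424) = 60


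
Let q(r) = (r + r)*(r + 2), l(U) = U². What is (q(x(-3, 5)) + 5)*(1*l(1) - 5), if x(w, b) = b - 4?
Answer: -44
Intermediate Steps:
x(w, b) = -4 + b
q(r) = 2*r*(2 + r) (q(r) = (2*r)*(2 + r) = 2*r*(2 + r))
(q(x(-3, 5)) + 5)*(1*l(1) - 5) = (2*(-4 + 5)*(2 + (-4 + 5)) + 5)*(1*1² - 5) = (2*1*(2 + 1) + 5)*(1*1 - 5) = (2*1*3 + 5)*(1 - 5) = (6 + 5)*(-4) = 11*(-4) = -44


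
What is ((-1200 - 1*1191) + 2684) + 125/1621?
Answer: 475078/1621 ≈ 293.08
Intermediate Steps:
((-1200 - 1*1191) + 2684) + 125/1621 = ((-1200 - 1191) + 2684) + 125*(1/1621) = (-2391 + 2684) + 125/1621 = 293 + 125/1621 = 475078/1621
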